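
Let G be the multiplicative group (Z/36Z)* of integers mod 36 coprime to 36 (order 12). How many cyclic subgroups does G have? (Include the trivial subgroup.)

Group the elements of G by the cyclic subgroup they generate; each cyclic subgroup of order d accounts for φ(d) elements.
Cyclic subgroups by order — order 1: 1; order 2: 3; order 3: 1; order 6: 3.
Total: 8.

8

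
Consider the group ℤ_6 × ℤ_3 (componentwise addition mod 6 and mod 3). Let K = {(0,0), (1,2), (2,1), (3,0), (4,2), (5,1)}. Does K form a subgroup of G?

|K| = 6 divides |G| = 18, consistent with Lagrange.
K contains the identity, every element's inverse is in K, and K is closed under +: it is a subgroup.
In fact K = ⟨(1,2)⟩.

Yes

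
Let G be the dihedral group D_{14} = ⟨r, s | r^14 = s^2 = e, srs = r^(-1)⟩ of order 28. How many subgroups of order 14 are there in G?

|G| = 28 and 14 | 28, so subgroups of order 14 are possible by Lagrange.
The subgroups of order 14 are: {e, r, r^2, r^3, r^4, r^5, r^6, r^7, r^8, r^9, r^10, r^11, r^12, r^13}; {e, r^2, r^4, r^6, r^8, r^10, r^12, s, r^2s, r^4s, r^6s, r^8s, r^10s, r^12s}; {e, r^2, r^4, r^6, r^8, r^10, r^12, rs, r^3s, r^5s, r^7s, r^9s, r^11s, r^13s}.
So G has 3 subgroups of order 14.

3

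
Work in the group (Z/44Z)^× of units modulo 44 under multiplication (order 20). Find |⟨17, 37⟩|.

|⟨17⟩| = 10 and |⟨37⟩| = 5, so |H| is a multiple of lcm(10, 5) = 10 and divides |G| = 20.
Closing under the operation: H = {1, 5, 9, 13, 17, 21, 25, 29, 37, 41}, so |H| = 10.

10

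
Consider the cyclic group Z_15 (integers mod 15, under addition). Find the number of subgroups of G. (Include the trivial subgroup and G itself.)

4

Subgroups of the cyclic group Z_15 correspond bijectively to divisors of 15.
Divisors of 15: 1, 3, 5, 15.
So Z_15 has 4 subgroups.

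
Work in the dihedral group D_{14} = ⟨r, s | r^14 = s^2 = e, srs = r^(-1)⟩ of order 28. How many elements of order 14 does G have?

The elements of order 14 are: r, r^3, r^5, r^9, r^11, r^13.
That's 6.

6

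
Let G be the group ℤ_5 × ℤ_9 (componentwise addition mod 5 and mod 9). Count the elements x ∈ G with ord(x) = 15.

8

An element (a,b) has order lcm(ord(a), ord(b)); count pairs with lcm equal to 15.
Enumerating gives 8 such elements.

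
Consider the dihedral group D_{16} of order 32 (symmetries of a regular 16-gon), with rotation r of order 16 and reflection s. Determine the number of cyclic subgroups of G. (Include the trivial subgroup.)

21

Each element a generates a cyclic subgroup ⟨a⟩; distinct elements may generate the same one (a cyclic group of order d has φ(d) generators).
Cyclic subgroups by order — order 1: 1; order 2: 17; order 4: 1; order 8: 1; order 16: 1.
Total: 21.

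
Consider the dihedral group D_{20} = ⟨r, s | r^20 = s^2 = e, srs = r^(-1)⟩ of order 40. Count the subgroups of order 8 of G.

5

|G| = 40 and 8 | 40, so subgroups of order 8 are possible by Lagrange.
The subgroups of order 8 are: {e, r^5, r^10, r^15, s, r^5s, r^10s, r^15s}; {e, r^5, r^10, r^15, rs, r^6s, r^11s, r^16s}; {e, r^5, r^10, r^15, r^2s, r^7s, r^12s, r^17s}; {e, r^5, r^10, r^15, r^3s, r^8s, r^13s, r^18s}; … (5 in all).
So G has 5 subgroups of order 8.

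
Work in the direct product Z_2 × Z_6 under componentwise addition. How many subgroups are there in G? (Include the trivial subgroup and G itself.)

10

|G| = 12, so by Lagrange every subgroup order divides 12. Divisors: 1, 2, 3, 4, 6, 12.
Subgroups by order — order 1: 1; order 2: 3; order 3: 1; order 4: 1; order 6: 3; order 12: 1.
Total: 1 + 3 + 1 + 1 + 3 + 1 = 10.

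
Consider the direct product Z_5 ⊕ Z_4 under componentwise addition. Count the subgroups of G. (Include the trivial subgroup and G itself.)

6

|G| = 20, so by Lagrange every subgroup order divides 20. Divisors: 1, 2, 4, 5, 10, 20.
Subgroups by order — order 1: 1; order 2: 1; order 4: 1; order 5: 1; order 10: 1; order 20: 1.
Total: 1 + 1 + 1 + 1 + 1 + 1 = 6.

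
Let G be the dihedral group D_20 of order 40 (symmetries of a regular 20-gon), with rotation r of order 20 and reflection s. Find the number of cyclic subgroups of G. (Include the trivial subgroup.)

A cyclic subgroup of order d is generated by each of its φ(d) elements of order d, so the cyclic subgroups of order d number (#elements of order d)/φ(d).
Cyclic subgroups by order — order 1: 1; order 2: 21; order 4: 1; order 5: 1; order 10: 1; order 20: 1.
Total: 26.

26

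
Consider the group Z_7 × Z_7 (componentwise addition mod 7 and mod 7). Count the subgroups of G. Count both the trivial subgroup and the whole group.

10

|G| = 49, so by Lagrange every subgroup order divides 49. Divisors: 1, 7, 49.
Subgroups by order — order 1: 1; order 7: 8; order 49: 1.
Total: 1 + 8 + 1 = 10.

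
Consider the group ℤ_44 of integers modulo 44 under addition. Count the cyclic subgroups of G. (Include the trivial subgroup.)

Each element a generates a cyclic subgroup ⟨a⟩; distinct elements may generate the same one (a cyclic group of order d has φ(d) generators).
Cyclic subgroups by order — order 1: 1; order 2: 1; order 4: 1; order 11: 1; order 22: 1; order 44: 1.
Total: 6.

6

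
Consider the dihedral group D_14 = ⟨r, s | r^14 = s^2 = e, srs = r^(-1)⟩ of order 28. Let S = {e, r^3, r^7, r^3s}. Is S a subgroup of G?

r^3 ∈ S but its inverse r^11 ∉ S, so S is not a subgroup.

No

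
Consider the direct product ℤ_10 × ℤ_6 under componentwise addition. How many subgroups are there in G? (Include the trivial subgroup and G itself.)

20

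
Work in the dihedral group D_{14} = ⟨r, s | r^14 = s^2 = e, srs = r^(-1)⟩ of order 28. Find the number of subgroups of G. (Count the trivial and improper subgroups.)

|G| = 28, so by Lagrange every subgroup order divides 28. Divisors: 1, 2, 4, 7, 14, 28.
Subgroups by order — order 1: 1; order 2: 15; order 4: 7; order 7: 1; order 14: 3; order 28: 1.
Total: 1 + 15 + 7 + 1 + 3 + 1 = 28.

28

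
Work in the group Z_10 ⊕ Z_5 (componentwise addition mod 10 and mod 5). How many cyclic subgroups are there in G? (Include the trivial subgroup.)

14

A cyclic subgroup of order d is generated by each of its φ(d) elements of order d, so the cyclic subgroups of order d number (#elements of order d)/φ(d).
Cyclic subgroups by order — order 1: 1; order 2: 1; order 5: 6; order 10: 6.
Total: 14.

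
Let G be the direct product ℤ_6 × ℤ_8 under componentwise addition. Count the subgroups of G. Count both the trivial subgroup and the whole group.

|G| = 48, so by Lagrange every subgroup order divides 48. Divisors: 1, 2, 3, 4, 6, 8, 12, 16, 24, 48.
Subgroups by order — order 1: 1; order 2: 3; order 3: 1; order 4: 3; order 6: 3; order 8: 3; order 12: 3; order 16: 1; order 24: 3; order 48: 1.
Total: 1 + 3 + 1 + 3 + 3 + 3 + 3 + 1 + 3 + 1 = 22.

22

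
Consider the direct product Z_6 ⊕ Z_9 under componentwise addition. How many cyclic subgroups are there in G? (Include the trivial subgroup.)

A cyclic subgroup of order d is generated by each of its φ(d) elements of order d, so the cyclic subgroups of order d number (#elements of order d)/φ(d).
Cyclic subgroups by order — order 1: 1; order 2: 1; order 3: 4; order 6: 4; order 9: 3; order 18: 3.
Total: 16.

16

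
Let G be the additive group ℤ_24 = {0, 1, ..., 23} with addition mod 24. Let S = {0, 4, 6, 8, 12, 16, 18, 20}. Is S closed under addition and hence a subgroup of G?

Closure fails: 4 + 6 = 10 ∉ S. So S is not a subgroup.

No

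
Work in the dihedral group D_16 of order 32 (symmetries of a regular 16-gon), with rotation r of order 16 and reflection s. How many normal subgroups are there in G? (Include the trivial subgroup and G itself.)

8

G has 36 subgroups. Checking conjugation-invariance by order — order 1: 1/1 normal; order 2: 1/17 normal; order 4: 1/9 normal; order 8: 1/5 normal; order 16: 3/3 normal; order 32: 1/1 normal.
Total normal subgroups: 8.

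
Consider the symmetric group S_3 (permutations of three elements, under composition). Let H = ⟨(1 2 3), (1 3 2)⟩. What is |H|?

|⟨(1 2 3)⟩| = 3 and |⟨(1 3 2)⟩| = 3, so |H| is a multiple of lcm(3, 3) = 3 and divides |G| = 6.
Closing under the operation: H = {e, (1 2 3), (1 3 2)}, so |H| = 3.

3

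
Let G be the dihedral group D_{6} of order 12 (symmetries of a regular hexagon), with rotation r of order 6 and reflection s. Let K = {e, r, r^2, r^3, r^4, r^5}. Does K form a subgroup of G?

|K| = 6 divides |G| = 12, consistent with Lagrange.
K contains the identity, every element's inverse is in K, and K is closed under ·: it is a subgroup.
In fact K = ⟨r^5⟩.

Yes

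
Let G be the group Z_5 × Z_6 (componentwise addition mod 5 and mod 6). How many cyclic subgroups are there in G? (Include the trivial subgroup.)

8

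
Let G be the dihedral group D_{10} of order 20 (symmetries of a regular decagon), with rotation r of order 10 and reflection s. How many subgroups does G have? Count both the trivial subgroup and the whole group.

|G| = 20, so by Lagrange every subgroup order divides 20. Divisors: 1, 2, 4, 5, 10, 20.
Subgroups by order — order 1: 1; order 2: 11; order 4: 5; order 5: 1; order 10: 3; order 20: 1.
Total: 1 + 11 + 5 + 1 + 3 + 1 = 22.

22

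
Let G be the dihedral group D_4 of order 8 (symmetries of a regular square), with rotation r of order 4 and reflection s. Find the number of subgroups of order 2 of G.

5

|G| = 8 and 2 | 8, so subgroups of order 2 are possible by Lagrange.
The subgroups of order 2 are: {e, r^2}; {e, r^2s}; {e, r^3s}; {e, rs}; … (5 in all).
So G has 5 subgroups of order 2.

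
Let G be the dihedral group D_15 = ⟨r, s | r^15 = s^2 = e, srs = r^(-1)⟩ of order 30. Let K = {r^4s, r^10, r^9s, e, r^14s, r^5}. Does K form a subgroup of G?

Yes

|K| = 6 divides |G| = 30, consistent with Lagrange.
K contains the identity, every element's inverse is in K, and K is closed under ·: it is a subgroup.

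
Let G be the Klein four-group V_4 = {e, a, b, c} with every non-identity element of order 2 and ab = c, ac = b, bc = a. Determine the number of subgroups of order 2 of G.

3

|G| = 4 and 2 | 4, so subgroups of order 2 are possible by Lagrange.
The subgroups of order 2 are: {e, a}; {e, b}; {e, c}.
So G has 3 subgroups of order 2.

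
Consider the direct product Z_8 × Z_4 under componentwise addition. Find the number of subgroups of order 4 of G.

7

|G| = 32 and 4 | 32, so subgroups of order 4 are possible by Lagrange.
The subgroups of order 4 are: {(0,0), (0,1), (0,2), (0,3)}; {(0,0), (0,2), (4,0), (4,2)}; {(0,0), (0,2), (4,1), (4,3)}; {(0,0), (2,0), (4,0), (6,0)}; … (7 in all).
So G has 7 subgroups of order 4.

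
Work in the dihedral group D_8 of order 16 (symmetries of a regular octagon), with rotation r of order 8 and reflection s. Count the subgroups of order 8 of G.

3

|G| = 16 and 8 | 16, so subgroups of order 8 are possible by Lagrange.
The subgroups of order 8 are: {e, r, r^2, r^3, r^4, r^5, r^6, r^7}; {e, r^2, r^4, r^6, s, r^2s, r^4s, r^6s}; {e, r^2, r^4, r^6, rs, r^3s, r^5s, r^7s}.
So G has 3 subgroups of order 8.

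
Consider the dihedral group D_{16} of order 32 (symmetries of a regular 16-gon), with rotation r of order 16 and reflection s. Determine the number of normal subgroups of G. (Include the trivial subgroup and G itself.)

8

G has 36 subgroups. Checking conjugation-invariance by order — order 1: 1/1 normal; order 2: 1/17 normal; order 4: 1/9 normal; order 8: 1/5 normal; order 16: 3/3 normal; order 32: 1/1 normal.
Total normal subgroups: 8.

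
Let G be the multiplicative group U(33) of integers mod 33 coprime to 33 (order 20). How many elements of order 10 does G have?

Enumerating element orders in G gives 12 elements of order 10.

12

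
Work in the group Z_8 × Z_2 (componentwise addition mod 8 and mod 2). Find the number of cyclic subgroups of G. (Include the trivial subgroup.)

Each element a generates a cyclic subgroup ⟨a⟩; distinct elements may generate the same one (a cyclic group of order d has φ(d) generators).
Cyclic subgroups by order — order 1: 1; order 2: 3; order 4: 2; order 8: 2.
Total: 8.

8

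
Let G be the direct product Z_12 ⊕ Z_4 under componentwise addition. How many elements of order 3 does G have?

2

An element (a,b) has order lcm(ord(a), ord(b)); count pairs with lcm equal to 3.
Enumerating gives 2 such elements.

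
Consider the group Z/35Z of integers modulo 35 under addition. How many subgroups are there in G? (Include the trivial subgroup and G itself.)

4

A cyclic group of order 35 has exactly one subgroup for each divisor of 35.
Divisors of 35: 1, 5, 7, 35.
So Z/35Z has 4 subgroups.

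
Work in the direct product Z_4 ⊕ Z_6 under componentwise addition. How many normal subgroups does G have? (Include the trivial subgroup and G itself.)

16

G is abelian, so every subgroup is normal.
G has 16 subgroups in total, hence 16 normal subgroups.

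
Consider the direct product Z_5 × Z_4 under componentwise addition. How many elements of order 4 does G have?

An element (a,b) has order lcm(ord(a), ord(b)); count pairs with lcm equal to 4.
Enumerating gives 2 such elements.

2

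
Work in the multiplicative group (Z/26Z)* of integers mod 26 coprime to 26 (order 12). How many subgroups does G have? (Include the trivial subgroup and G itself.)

6

|G| = 12, so by Lagrange every subgroup order divides 12. Divisors: 1, 2, 3, 4, 6, 12.
Subgroups by order — order 1: 1; order 2: 1; order 3: 1; order 4: 1; order 6: 1; order 12: 1.
Total: 1 + 1 + 1 + 1 + 1 + 1 = 6.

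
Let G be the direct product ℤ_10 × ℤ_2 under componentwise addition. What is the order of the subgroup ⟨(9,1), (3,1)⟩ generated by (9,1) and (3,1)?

10

|⟨(9,1)⟩| = 10 and |⟨(3,1)⟩| = 10, so |H| is a multiple of lcm(10, 10) = 10 and divides |G| = 20.
Closing under the operation: H = {(0,0), (1,1), (2,0), (3,1), (4,0), (5,1), (6,0), (7,1), (8,0), (9,1)}, so |H| = 10.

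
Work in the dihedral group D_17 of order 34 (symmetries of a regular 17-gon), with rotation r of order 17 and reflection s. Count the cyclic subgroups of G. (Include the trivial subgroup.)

19

A cyclic subgroup of order d is generated by each of its φ(d) elements of order d, so the cyclic subgroups of order d number (#elements of order d)/φ(d).
Cyclic subgroups by order — order 1: 1; order 2: 17; order 17: 1.
Total: 19.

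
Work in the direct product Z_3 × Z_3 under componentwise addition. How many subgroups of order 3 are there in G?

|G| = 9 and 3 | 9, so subgroups of order 3 are possible by Lagrange.
The subgroups of order 3 are: {(0,0), (0,1), (0,2)}; {(0,0), (1,0), (2,0)}; {(0,0), (1,1), (2,2)}; {(0,0), (1,2), (2,1)}.
So G has 4 subgroups of order 3.

4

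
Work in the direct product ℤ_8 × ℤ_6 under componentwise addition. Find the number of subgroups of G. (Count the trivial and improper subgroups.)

|G| = 48, so by Lagrange every subgroup order divides 48. Divisors: 1, 2, 3, 4, 6, 8, 12, 16, 24, 48.
Subgroups by order — order 1: 1; order 2: 3; order 3: 1; order 4: 3; order 6: 3; order 8: 3; order 12: 3; order 16: 1; order 24: 3; order 48: 1.
Total: 1 + 3 + 1 + 3 + 3 + 3 + 3 + 1 + 3 + 1 = 22.

22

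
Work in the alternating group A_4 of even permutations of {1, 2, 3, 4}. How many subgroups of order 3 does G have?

|G| = 12 and 3 | 12, so subgroups of order 3 are possible by Lagrange.
The subgroups of order 3 are: {e, (1 2 3), (1 3 2)}; {e, (1 2 4), (1 4 2)}; {e, (1 3 4), (1 4 3)}; {e, (2 3 4), (2 4 3)}.
So G has 4 subgroups of order 3.

4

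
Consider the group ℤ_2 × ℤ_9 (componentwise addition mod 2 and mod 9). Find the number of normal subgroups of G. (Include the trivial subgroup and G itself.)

6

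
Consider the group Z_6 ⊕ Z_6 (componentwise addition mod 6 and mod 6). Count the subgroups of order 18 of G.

3

|G| = 36 and 18 | 36, so subgroups of order 18 are possible by Lagrange.
The subgroups of order 18 are: {(0,0), (0,1), (0,2), (0,3), (0,4), (0,5), (2,0), (2,1), (2,2), (2,3), (2,4), (2,5), (4,0), (4,1), (4,2), (4,3), (4,4), (4,5)}; {(0,0), (0,2), (0,4), (1,0), (1,2), (1,4), (2,0), (2,2), (2,4), (3,0), (3,2), (3,4), (4,0), (4,2), (4,4), (5,0), (5,2), (5,4)}; {(0,0), (0,2), (0,4), (1,1), (1,3), (1,5), (2,0), (2,2), (2,4), (3,1), (3,3), (3,5), (4,0), (4,2), (4,4), (5,1), (5,3), (5,5)}.
So G has 3 subgroups of order 18.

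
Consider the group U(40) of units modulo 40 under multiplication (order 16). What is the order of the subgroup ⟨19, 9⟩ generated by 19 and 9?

|⟨19⟩| = 2 and |⟨9⟩| = 2, so |H| is a multiple of lcm(2, 2) = 2 and divides |G| = 16.
Closing under the operation: H = {1, 9, 11, 19}, so |H| = 4.

4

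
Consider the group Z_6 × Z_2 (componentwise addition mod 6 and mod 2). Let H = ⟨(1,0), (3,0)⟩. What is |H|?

6

|⟨(1,0)⟩| = 6 and |⟨(3,0)⟩| = 2, so |H| is a multiple of lcm(6, 2) = 6 and divides |G| = 12.
Closing under the operation: H = {(0,0), (1,0), (2,0), (3,0), (4,0), (5,0)}, so |H| = 6.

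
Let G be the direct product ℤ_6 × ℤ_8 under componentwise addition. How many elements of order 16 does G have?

0

An element (a,b) has order lcm(ord(a), ord(b)); count pairs with lcm equal to 16.
Enumerating gives 0 such elements.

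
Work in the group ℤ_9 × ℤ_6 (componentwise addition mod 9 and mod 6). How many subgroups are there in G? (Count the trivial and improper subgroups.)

20

|G| = 54, so by Lagrange every subgroup order divides 54. Divisors: 1, 2, 3, 6, 9, 18, 27, 54.
Subgroups by order — order 1: 1; order 2: 1; order 3: 4; order 6: 4; order 9: 4; order 18: 4; order 27: 1; order 54: 1.
Total: 1 + 1 + 4 + 4 + 4 + 4 + 1 + 1 = 20.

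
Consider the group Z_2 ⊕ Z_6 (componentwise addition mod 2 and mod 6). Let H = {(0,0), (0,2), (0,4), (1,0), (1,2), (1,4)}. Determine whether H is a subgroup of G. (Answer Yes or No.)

Yes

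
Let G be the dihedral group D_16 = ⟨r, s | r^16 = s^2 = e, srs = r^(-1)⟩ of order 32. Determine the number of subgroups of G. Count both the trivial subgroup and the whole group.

|G| = 32, so by Lagrange every subgroup order divides 32. Divisors: 1, 2, 4, 8, 16, 32.
Subgroups by order — order 1: 1; order 2: 17; order 4: 9; order 8: 5; order 16: 3; order 32: 1.
Total: 1 + 17 + 9 + 5 + 3 + 1 = 36.

36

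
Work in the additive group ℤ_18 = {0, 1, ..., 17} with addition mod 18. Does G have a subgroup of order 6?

Yes

6 | 18. A subgroup of order 6 is {0, 3, 6, 9, 12, 15}.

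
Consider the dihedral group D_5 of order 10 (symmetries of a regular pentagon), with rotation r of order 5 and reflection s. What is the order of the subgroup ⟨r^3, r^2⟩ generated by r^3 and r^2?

5

|⟨r^3⟩| = 5 and |⟨r^2⟩| = 5, so |H| is a multiple of lcm(5, 5) = 5 and divides |G| = 10.
Closing under the operation: H = {e, r, r^2, r^3, r^4}, so |H| = 5.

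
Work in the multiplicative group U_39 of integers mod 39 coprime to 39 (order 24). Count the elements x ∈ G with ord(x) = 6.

6

The elements of order 6 are: 4, 10, 17, 23, 29, 35.
That's 6.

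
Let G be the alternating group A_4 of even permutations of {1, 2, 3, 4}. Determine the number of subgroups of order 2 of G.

3

|G| = 12 and 2 | 12, so subgroups of order 2 are possible by Lagrange.
The subgroups of order 2 are: {e, (1 2)(3 4)}; {e, (1 3)(2 4)}; {e, (1 4)(2 3)}.
So G has 3 subgroups of order 2.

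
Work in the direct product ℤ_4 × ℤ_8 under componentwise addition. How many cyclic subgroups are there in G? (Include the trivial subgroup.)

Each element a generates a cyclic subgroup ⟨a⟩; distinct elements may generate the same one (a cyclic group of order d has φ(d) generators).
Cyclic subgroups by order — order 1: 1; order 2: 3; order 4: 6; order 8: 4.
Total: 14.

14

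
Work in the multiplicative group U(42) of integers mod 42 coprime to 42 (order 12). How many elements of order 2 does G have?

The elements of order 2 are: 13, 29, 41.
That's 3.

3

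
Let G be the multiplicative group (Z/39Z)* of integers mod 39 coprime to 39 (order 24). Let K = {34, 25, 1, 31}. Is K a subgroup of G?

Yes

|K| = 4 divides |G| = 24, consistent with Lagrange.
K contains the identity, every element's inverse is in K, and K is closed under ·: it is a subgroup.
In fact K = ⟨34⟩.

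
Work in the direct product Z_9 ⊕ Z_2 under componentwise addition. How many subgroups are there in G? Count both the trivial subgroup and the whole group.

6

|G| = 18, so by Lagrange every subgroup order divides 18. Divisors: 1, 2, 3, 6, 9, 18.
Subgroups by order — order 1: 1; order 2: 1; order 3: 1; order 6: 1; order 9: 1; order 18: 1.
Total: 1 + 1 + 1 + 1 + 1 + 1 = 6.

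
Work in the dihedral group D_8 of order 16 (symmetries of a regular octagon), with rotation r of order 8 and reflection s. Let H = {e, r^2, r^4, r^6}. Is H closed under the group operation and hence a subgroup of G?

Yes

|H| = 4 divides |G| = 16, consistent with Lagrange.
H contains the identity, every element's inverse is in H, and H is closed under ·: it is a subgroup.
In fact H = ⟨r^6⟩.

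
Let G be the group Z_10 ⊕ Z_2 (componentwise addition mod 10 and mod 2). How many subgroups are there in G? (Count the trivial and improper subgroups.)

|G| = 20, so by Lagrange every subgroup order divides 20. Divisors: 1, 2, 4, 5, 10, 20.
Subgroups by order — order 1: 1; order 2: 3; order 4: 1; order 5: 1; order 10: 3; order 20: 1.
Total: 1 + 3 + 1 + 1 + 3 + 1 = 10.

10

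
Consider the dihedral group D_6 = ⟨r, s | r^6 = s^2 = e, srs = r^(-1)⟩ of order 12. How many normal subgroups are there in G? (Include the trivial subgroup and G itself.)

7

G has 16 subgroups. Checking conjugation-invariance by order — order 1: 1/1 normal; order 2: 1/7 normal; order 3: 1/1 normal; order 4: 0/3 normal; order 6: 3/3 normal; order 12: 1/1 normal.
Total normal subgroups: 7.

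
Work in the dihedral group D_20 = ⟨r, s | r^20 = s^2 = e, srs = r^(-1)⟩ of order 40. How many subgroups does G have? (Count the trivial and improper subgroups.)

|G| = 40, so by Lagrange every subgroup order divides 40. Divisors: 1, 2, 4, 5, 8, 10, 20, 40.
Subgroups by order — order 1: 1; order 2: 21; order 4: 11; order 5: 1; order 8: 5; order 10: 5; order 20: 3; order 40: 1.
Total: 1 + 21 + 11 + 1 + 5 + 5 + 3 + 1 = 48.

48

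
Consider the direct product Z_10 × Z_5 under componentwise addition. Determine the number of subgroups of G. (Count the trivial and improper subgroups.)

|G| = 50, so by Lagrange every subgroup order divides 50. Divisors: 1, 2, 5, 10, 25, 50.
Subgroups by order — order 1: 1; order 2: 1; order 5: 6; order 10: 6; order 25: 1; order 50: 1.
Total: 1 + 1 + 6 + 6 + 1 + 1 = 16.

16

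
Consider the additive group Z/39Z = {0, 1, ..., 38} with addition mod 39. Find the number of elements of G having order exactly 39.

24

In a cyclic group of order 39, the number of elements of order d (for d | 39) is φ(d).
φ(39) = 24.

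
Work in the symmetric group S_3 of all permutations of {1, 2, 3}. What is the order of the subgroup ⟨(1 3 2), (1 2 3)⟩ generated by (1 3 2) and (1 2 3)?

|⟨(1 3 2)⟩| = 3 and |⟨(1 2 3)⟩| = 3, so |H| is a multiple of lcm(3, 3) = 3 and divides |G| = 6.
Closing under the operation: H = {e, (1 2 3), (1 3 2)}, so |H| = 3.

3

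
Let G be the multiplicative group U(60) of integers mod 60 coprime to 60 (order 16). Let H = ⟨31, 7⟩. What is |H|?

|⟨31⟩| = 2 and |⟨7⟩| = 4, so |H| is a multiple of lcm(2, 4) = 4 and divides |G| = 16.
Closing under the operation: H = {1, 7, 13, 19, 31, 37, 43, 49}, so |H| = 8.

8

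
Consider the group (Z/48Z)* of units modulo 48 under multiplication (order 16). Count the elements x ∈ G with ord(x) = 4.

The elements of order 4 are: 5, 11, 13, 19, 29, 35, 37, 43.
That's 8.

8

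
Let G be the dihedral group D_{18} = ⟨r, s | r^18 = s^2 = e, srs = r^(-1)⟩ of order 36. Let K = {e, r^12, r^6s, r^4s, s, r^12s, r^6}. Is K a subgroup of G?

|K| = 7 does not divide |G| = 36, so by Lagrange K is not a subgroup.

No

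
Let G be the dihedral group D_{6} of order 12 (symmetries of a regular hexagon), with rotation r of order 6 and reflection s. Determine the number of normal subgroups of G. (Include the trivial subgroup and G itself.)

7

G has 16 subgroups. Checking conjugation-invariance by order — order 1: 1/1 normal; order 2: 1/7 normal; order 3: 1/1 normal; order 4: 0/3 normal; order 6: 3/3 normal; order 12: 1/1 normal.
Total normal subgroups: 7.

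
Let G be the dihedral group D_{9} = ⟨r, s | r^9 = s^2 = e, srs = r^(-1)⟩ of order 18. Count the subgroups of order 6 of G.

3

|G| = 18 and 6 | 18, so subgroups of order 6 are possible by Lagrange.
The subgroups of order 6 are: {e, r^3, r^6, r^2s, r^5s, r^8s}; {e, r^3, r^6, s, r^3s, r^6s}; {e, r^3, r^6, rs, r^4s, r^7s}.
So G has 3 subgroups of order 6.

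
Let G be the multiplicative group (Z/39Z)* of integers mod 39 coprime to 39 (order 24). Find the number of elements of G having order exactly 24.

0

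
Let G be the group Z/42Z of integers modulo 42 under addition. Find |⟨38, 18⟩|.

21

|⟨38⟩| = 21 and |⟨18⟩| = 7, so |H| is a multiple of lcm(21, 7) = 21 and divides |G| = 42.
Closing under the operation: H = {0, 2, 4, 6, 8, 10, 12, 14, 16, 18, 20, 22, 24, 26, 28, 30, 32, 34, 36, 38, 40}, so |H| = 21.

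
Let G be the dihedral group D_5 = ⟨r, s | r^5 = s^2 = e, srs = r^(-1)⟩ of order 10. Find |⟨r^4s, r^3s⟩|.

|⟨r^4s⟩| = 2 and |⟨r^3s⟩| = 2, so |H| is a multiple of lcm(2, 2) = 2 and divides |G| = 10.
Closing {r^4s, r^3s} under the group operation gives all of G, so |H| = 10.

10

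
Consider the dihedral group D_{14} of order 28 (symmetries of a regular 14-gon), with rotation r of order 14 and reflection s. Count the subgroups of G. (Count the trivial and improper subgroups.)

|G| = 28, so by Lagrange every subgroup order divides 28. Divisors: 1, 2, 4, 7, 14, 28.
Subgroups by order — order 1: 1; order 2: 15; order 4: 7; order 7: 1; order 14: 3; order 28: 1.
Total: 1 + 15 + 7 + 1 + 3 + 1 = 28.

28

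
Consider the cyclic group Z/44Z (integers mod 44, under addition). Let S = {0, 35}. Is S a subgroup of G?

No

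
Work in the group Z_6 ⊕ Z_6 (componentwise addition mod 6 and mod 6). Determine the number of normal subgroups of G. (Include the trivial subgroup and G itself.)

30

G is abelian, so every subgroup is normal.
G has 30 subgroups in total, hence 30 normal subgroups.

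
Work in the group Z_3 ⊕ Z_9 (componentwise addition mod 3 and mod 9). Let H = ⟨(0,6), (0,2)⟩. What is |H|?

|⟨(0,6)⟩| = 3 and |⟨(0,2)⟩| = 9, so |H| is a multiple of lcm(3, 9) = 9 and divides |G| = 27.
Closing under the operation: H = {(0,0), (0,1), (0,2), (0,3), (0,4), (0,5), (0,6), (0,7), (0,8)}, so |H| = 9.

9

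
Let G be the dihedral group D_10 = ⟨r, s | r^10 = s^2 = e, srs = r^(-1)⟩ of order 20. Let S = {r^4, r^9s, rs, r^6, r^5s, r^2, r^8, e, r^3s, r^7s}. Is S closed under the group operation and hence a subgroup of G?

|S| = 10 divides |G| = 20, consistent with Lagrange.
S contains the identity, every element's inverse is in S, and S is closed under ·: it is a subgroup.

Yes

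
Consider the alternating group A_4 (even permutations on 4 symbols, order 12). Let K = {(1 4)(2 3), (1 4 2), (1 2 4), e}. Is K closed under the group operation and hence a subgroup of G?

Closure fails: (1 2 4) ∘ (1 4)(2 3) = (2 3 4) ∉ K. So K is not a subgroup.

No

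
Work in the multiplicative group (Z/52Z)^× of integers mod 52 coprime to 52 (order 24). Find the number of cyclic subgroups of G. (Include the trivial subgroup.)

12

Each element a generates a cyclic subgroup ⟨a⟩; distinct elements may generate the same one (a cyclic group of order d has φ(d) generators).
Cyclic subgroups by order — order 1: 1; order 2: 3; order 3: 1; order 4: 2; order 6: 3; order 12: 2.
Total: 12.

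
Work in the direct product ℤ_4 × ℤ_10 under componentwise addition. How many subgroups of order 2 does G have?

3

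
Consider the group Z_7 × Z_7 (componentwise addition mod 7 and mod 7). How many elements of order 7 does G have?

48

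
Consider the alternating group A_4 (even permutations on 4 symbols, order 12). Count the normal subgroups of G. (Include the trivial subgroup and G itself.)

G has 10 subgroups. Checking conjugation-invariance by order — order 1: 1/1 normal; order 2: 0/3 normal; order 3: 0/4 normal; order 4: 1/1 normal; order 12: 1/1 normal.
Total normal subgroups: 3.

3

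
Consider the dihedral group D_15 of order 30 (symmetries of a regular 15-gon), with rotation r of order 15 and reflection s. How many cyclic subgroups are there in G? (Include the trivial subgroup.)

Group the elements of G by the cyclic subgroup they generate; each cyclic subgroup of order d accounts for φ(d) elements.
Cyclic subgroups by order — order 1: 1; order 2: 15; order 3: 1; order 5: 1; order 15: 1.
Total: 19.

19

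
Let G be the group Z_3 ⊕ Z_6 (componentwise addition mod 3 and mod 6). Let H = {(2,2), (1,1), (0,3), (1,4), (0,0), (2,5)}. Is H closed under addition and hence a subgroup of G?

|H| = 6 divides |G| = 18, consistent with Lagrange.
H contains the identity, every element's inverse is in H, and H is closed under +: it is a subgroup.
In fact H = ⟨(2,5)⟩.

Yes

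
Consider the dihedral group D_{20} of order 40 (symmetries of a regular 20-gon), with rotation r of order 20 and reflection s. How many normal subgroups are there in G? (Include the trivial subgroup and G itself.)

9

G has 48 subgroups. Checking conjugation-invariance by order — order 1: 1/1 normal; order 2: 1/21 normal; order 4: 1/11 normal; order 5: 1/1 normal; order 8: 0/5 normal; order 10: 1/5 normal; order 20: 3/3 normal; order 40: 1/1 normal.
Total normal subgroups: 9.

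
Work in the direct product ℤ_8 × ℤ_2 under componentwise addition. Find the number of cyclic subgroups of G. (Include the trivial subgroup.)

Each element a generates a cyclic subgroup ⟨a⟩; distinct elements may generate the same one (a cyclic group of order d has φ(d) generators).
Cyclic subgroups by order — order 1: 1; order 2: 3; order 4: 2; order 8: 2.
Total: 8.

8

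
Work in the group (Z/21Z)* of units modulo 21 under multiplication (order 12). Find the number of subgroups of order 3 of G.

|G| = 12 and 3 | 12, so subgroups of order 3 are possible by Lagrange.
The subgroups of order 3 are: {1, 4, 16}.
So G has 1 subgroup of order 3.

1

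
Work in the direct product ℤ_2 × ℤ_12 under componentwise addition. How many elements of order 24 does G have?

0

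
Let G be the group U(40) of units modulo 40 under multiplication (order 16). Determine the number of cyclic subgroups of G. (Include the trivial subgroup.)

Group the elements of G by the cyclic subgroup they generate; each cyclic subgroup of order d accounts for φ(d) elements.
Cyclic subgroups by order — order 1: 1; order 2: 7; order 4: 4.
Total: 12.

12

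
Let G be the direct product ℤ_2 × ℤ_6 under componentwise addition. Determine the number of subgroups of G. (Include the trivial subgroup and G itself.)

|G| = 12, so by Lagrange every subgroup order divides 12. Divisors: 1, 2, 3, 4, 6, 12.
Subgroups by order — order 1: 1; order 2: 3; order 3: 1; order 4: 1; order 6: 3; order 12: 1.
Total: 1 + 3 + 1 + 1 + 3 + 1 = 10.

10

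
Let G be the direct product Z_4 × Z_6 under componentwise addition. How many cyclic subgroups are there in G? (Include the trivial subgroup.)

A cyclic subgroup of order d is generated by each of its φ(d) elements of order d, so the cyclic subgroups of order d number (#elements of order d)/φ(d).
Cyclic subgroups by order — order 1: 1; order 2: 3; order 3: 1; order 4: 2; order 6: 3; order 12: 2.
Total: 12.

12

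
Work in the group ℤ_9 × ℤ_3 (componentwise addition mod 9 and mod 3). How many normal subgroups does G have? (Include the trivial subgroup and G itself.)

10

G is abelian, so every subgroup is normal.
G has 10 subgroups in total, hence 10 normal subgroups.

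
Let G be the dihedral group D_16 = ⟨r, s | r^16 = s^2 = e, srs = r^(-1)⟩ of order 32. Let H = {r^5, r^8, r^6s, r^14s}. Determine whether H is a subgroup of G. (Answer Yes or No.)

No

The identity e ∉ H, so H is not a subgroup.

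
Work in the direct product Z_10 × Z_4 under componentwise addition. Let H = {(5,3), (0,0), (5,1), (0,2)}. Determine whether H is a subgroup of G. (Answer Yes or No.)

Yes

|H| = 4 divides |G| = 40, consistent with Lagrange.
H contains the identity, every element's inverse is in H, and H is closed under +: it is a subgroup.
In fact H = ⟨(5,3)⟩.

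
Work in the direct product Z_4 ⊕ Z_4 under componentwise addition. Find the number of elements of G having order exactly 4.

12

An element (a,b) has order lcm(ord(a), ord(b)); count pairs with lcm equal to 4.
Enumerating gives 12 such elements.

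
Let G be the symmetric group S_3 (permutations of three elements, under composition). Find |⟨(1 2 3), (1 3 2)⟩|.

3

|⟨(1 2 3)⟩| = 3 and |⟨(1 3 2)⟩| = 3, so |H| is a multiple of lcm(3, 3) = 3 and divides |G| = 6.
Closing under the operation: H = {e, (1 2 3), (1 3 2)}, so |H| = 3.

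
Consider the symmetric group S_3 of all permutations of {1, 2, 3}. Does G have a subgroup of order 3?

Yes

3 | 6. A subgroup of order 3 is {e, (1 2 3), (1 3 2)}.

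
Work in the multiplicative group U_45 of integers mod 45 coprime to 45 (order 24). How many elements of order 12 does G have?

The elements of order 12 are: 2, 7, 13, 22, 23, 32, 38, 43.
That's 8.

8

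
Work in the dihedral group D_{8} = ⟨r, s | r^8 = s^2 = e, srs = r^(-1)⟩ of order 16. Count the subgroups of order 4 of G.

5

|G| = 16 and 4 | 16, so subgroups of order 4 are possible by Lagrange.
The subgroups of order 4 are: {e, r^2, r^4, r^6}; {e, r^4, r^2s, r^6s}; {e, r^4, r^3s, r^7s}; {e, r^4, s, r^4s}; … (5 in all).
So G has 5 subgroups of order 4.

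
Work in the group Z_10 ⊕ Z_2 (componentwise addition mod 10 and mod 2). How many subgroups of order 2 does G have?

|G| = 20 and 2 | 20, so subgroups of order 2 are possible by Lagrange.
The subgroups of order 2 are: {(0,0), (0,1)}; {(0,0), (5,0)}; {(0,0), (5,1)}.
So G has 3 subgroups of order 2.

3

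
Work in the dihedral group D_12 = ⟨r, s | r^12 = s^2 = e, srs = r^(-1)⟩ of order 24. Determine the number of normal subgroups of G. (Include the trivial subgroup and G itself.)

G has 34 subgroups. Checking conjugation-invariance by order — order 1: 1/1 normal; order 2: 1/13 normal; order 3: 1/1 normal; order 4: 1/7 normal; order 6: 1/5 normal; order 8: 0/3 normal; order 12: 3/3 normal; order 24: 1/1 normal.
Total normal subgroups: 9.

9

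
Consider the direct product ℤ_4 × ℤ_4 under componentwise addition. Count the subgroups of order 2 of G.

|G| = 16 and 2 | 16, so subgroups of order 2 are possible by Lagrange.
The subgroups of order 2 are: {(0,0), (0,2)}; {(0,0), (2,0)}; {(0,0), (2,2)}.
So G has 3 subgroups of order 2.

3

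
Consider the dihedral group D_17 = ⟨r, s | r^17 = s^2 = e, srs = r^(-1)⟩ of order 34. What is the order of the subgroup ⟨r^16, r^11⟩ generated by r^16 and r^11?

17

|⟨r^16⟩| = 17 and |⟨r^11⟩| = 17, so |H| is a multiple of lcm(17, 17) = 17 and divides |G| = 34.
Closing under the operation: H = {e, r, r^2, r^3, r^4, r^5, r^6, r^7, r^8, r^9, r^10, r^11, r^12, r^13, r^14, r^15, r^16}, so |H| = 17.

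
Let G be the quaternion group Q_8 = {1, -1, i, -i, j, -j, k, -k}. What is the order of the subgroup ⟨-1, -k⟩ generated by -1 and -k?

4

|⟨-1⟩| = 2 and |⟨-k⟩| = 4, so |H| is a multiple of lcm(2, 4) = 4 and divides |G| = 8.
Closing under the operation: H = {1, -1, k, -k}, so |H| = 4.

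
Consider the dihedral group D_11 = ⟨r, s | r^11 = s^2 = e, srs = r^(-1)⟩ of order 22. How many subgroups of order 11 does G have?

|G| = 22 and 11 | 22, so subgroups of order 11 are possible by Lagrange.
The subgroups of order 11 are: {e, r, r^2, r^3, r^4, r^5, r^6, r^7, r^8, r^9, r^10}.
So G has 1 subgroup of order 11.

1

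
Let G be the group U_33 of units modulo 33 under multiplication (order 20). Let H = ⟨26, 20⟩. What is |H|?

10

|⟨26⟩| = 10 and |⟨20⟩| = 10, so |H| is a multiple of lcm(10, 10) = 10 and divides |G| = 20.
Closing under the operation: H = {1, 4, 5, 14, 16, 20, 23, 25, 26, 31}, so |H| = 10.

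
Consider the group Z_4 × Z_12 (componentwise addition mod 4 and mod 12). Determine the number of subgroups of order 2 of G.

3

|G| = 48 and 2 | 48, so subgroups of order 2 are possible by Lagrange.
The subgroups of order 2 are: {(0,0), (0,6)}; {(0,0), (2,0)}; {(0,0), (2,6)}.
So G has 3 subgroups of order 2.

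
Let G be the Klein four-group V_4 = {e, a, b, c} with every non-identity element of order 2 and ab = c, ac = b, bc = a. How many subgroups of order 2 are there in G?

3

|G| = 4 and 2 | 4, so subgroups of order 2 are possible by Lagrange.
The subgroups of order 2 are: {e, a}; {e, b}; {e, c}.
So G has 3 subgroups of order 2.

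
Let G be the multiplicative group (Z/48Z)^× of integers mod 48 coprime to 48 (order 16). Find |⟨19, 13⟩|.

8

|⟨19⟩| = 4 and |⟨13⟩| = 4, so |H| is a multiple of lcm(4, 4) = 4 and divides |G| = 16.
Closing under the operation: H = {1, 7, 13, 19, 25, 31, 37, 43}, so |H| = 8.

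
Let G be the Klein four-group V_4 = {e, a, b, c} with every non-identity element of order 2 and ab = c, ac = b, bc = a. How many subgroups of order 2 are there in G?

3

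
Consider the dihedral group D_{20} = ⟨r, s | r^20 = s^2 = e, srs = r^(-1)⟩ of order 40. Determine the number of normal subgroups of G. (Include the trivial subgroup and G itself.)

G has 48 subgroups. Checking conjugation-invariance by order — order 1: 1/1 normal; order 2: 1/21 normal; order 4: 1/11 normal; order 5: 1/1 normal; order 8: 0/5 normal; order 10: 1/5 normal; order 20: 3/3 normal; order 40: 1/1 normal.
Total normal subgroups: 9.

9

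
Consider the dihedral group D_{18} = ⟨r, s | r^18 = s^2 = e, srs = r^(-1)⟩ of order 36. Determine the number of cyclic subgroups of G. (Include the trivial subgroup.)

24

A cyclic subgroup of order d is generated by each of its φ(d) elements of order d, so the cyclic subgroups of order d number (#elements of order d)/φ(d).
Cyclic subgroups by order — order 1: 1; order 2: 19; order 3: 1; order 6: 1; order 9: 1; order 18: 1.
Total: 24.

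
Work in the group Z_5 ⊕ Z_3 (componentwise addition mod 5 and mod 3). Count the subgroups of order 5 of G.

1

|G| = 15 and 5 | 15, so subgroups of order 5 are possible by Lagrange.
The subgroups of order 5 are: {(0,0), (1,0), (2,0), (3,0), (4,0)}.
So G has 1 subgroup of order 5.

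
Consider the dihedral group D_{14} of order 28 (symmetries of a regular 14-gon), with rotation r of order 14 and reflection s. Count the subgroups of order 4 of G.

|G| = 28 and 4 | 28, so subgroups of order 4 are possible by Lagrange.
The subgroups of order 4 are: {e, r^7, r^3s, r^10s}; {e, r^7, r^4s, r^11s}; {e, r^7, r^5s, r^12s}; {e, r^7, r^6s, r^13s}; … (7 in all).
So G has 7 subgroups of order 4.

7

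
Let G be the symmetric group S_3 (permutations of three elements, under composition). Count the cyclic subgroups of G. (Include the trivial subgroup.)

Group the elements of G by the cyclic subgroup they generate; each cyclic subgroup of order d accounts for φ(d) elements.
Cyclic subgroups by order — order 1: 1; order 2: 3; order 3: 1.
Total: 5.

5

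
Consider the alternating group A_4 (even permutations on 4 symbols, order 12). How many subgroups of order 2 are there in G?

|G| = 12 and 2 | 12, so subgroups of order 2 are possible by Lagrange.
The subgroups of order 2 are: {e, (1 2)(3 4)}; {e, (1 3)(2 4)}; {e, (1 4)(2 3)}.
So G has 3 subgroups of order 2.

3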